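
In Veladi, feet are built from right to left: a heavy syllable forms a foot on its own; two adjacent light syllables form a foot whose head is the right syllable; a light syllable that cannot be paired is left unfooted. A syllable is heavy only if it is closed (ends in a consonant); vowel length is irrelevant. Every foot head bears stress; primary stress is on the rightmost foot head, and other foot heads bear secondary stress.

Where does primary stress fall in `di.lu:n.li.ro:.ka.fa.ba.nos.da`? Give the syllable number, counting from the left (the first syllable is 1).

Weights: 1 di L, 2 lu:n H, 3 li L, 4 ro: L, 5 ka L, 6 fa L, 7 ba L, 8 nos H, 9 da L.
Parse right to left (heavy = foot alone; LL = one foot; stranded L unfooted): di (ˈlu:n) li (ro:.ˈka) (fa.ˈba) (ˈnos) da.
Foot heads: 2, 5, 7, 8.
Primary stress on the rightmost head = syllable 8.
Primary stress: syllable 8 → di.lu:n.li.ro:.ka.fa.ba.ˈnos.da.

8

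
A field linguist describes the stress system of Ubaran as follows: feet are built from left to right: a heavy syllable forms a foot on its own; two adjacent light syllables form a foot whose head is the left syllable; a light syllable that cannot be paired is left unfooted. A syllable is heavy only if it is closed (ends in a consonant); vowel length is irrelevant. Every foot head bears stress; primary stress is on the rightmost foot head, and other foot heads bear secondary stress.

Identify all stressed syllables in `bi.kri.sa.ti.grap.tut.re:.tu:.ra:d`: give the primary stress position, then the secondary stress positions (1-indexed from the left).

primary 9, secondary 1, 3, 5, 6, 7

Weights: 1 bi L, 2 kri L, 3 sa L, 4 ti L, 5 grap H, 6 tut H, 7 re: L, 8 tu: L, 9 ra:d H.
Parse left to right (heavy = foot alone; LL = one foot; stranded L unfooted): (ˈbi.kri) (ˈsa.ti) (ˈgrap) (ˈtut) (ˈre:.tu:) (ˈra:d).
Foot heads: 1, 3, 5, 6, 7, 9.
Primary stress on the rightmost head = syllable 9.
Secondary stress on 1, 3, 5, 6, 7: ˌbi.kri.ˌsa.ti.ˌgrap.ˌtut.ˌre:.tu:.ˈra:d.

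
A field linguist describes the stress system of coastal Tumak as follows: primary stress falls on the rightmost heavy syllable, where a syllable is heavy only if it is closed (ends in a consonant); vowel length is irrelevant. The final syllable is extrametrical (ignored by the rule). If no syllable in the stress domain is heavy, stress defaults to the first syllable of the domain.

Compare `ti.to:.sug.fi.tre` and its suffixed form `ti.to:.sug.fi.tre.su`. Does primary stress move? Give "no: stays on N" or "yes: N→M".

Base `ti.to:.sug.fi.tre` (5 syllables):
  The final syllable (5, tre) is extrametrical; the stress domain is syllables 1–4.
  Weights: 1 ti L, 2 to: L, 3 sug H, 4 fi L.
  Heavy syllables in the domain: 3. The rightmost is syllable 3 (sug).
  → primary stress on syllable 3.
Suffixed `ti.to:.sug.fi.tre.su` (6 syllables):
  The final syllable (6, su) is extrametrical; the stress domain is syllables 1–5.
  Weights: 1 ti L, 2 to: L, 3 sug H, 4 fi L, 5 tre L.
  Heavy syllables in the domain: 3. The rightmost is syllable 3 (sug).
  → primary stress on syllable 3.

no: stays on 3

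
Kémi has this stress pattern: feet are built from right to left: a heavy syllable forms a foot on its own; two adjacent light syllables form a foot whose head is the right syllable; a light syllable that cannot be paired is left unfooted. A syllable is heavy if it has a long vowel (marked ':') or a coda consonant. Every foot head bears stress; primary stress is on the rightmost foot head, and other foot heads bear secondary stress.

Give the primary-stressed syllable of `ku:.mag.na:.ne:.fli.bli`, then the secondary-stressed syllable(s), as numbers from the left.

primary 6, secondary 1, 2, 3, 4

Weights: 1 ku: H, 2 mag H, 3 na: H, 4 ne: H, 5 fli L, 6 bli L.
Parse right to left (heavy = foot alone; LL = one foot; stranded L unfooted): (ˈku:) (ˈmag) (ˈna:) (ˈne:) (fli.ˈbli).
Foot heads: 1, 2, 3, 4, 6.
Primary stress on the rightmost head = syllable 6.
Secondary stress on 1, 2, 3, 4: ˌku:.ˌmag.ˌna:.ˌne:.fli.ˈbli.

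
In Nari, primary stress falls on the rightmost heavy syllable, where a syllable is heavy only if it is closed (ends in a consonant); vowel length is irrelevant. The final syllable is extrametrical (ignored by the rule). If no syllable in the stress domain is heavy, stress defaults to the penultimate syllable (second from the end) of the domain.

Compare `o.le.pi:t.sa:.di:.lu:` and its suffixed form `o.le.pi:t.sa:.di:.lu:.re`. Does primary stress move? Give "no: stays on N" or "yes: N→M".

Base `o.le.pi:t.sa:.di:.lu:` (6 syllables):
  The final syllable (6, lu:) is extrametrical; the stress domain is syllables 1–5.
  Weights: 1 o L, 2 le L, 3 pi:t H, 4 sa: L, 5 di: L.
  Heavy syllables in the domain: 3. The rightmost is syllable 3 (pi:t).
  → primary stress on syllable 3.
Suffixed `o.le.pi:t.sa:.di:.lu:.re` (7 syllables):
  The final syllable (7, re) is extrametrical; the stress domain is syllables 1–6.
  Weights: 1 o L, 2 le L, 3 pi:t H, 4 sa: L, 5 di: L, 6 lu: L.
  Heavy syllables in the domain: 3. The rightmost is syllable 3 (pi:t).
  → primary stress on syllable 3.

no: stays on 3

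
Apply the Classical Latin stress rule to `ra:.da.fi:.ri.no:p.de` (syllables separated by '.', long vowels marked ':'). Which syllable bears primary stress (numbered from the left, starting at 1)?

Classical Latin: stress the penult if heavy (long vowel or closed), else the antepenult.
Weights: 4 ri L, 5 no:p H, 6 de L.
The penult (syllable 5, no:p) is heavy, so it takes stress.
Stress on syllable 5: ra:.da.fi:.ri.ˈno:p.de.

5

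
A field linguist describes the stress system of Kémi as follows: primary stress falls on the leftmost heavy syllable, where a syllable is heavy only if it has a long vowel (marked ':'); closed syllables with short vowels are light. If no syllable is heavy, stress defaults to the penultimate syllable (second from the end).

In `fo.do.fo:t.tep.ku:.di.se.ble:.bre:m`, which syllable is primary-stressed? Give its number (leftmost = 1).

Weights: 1 fo L, 2 do L, 3 fo:t H, 4 tep L, 5 ku: H, 6 di L, 7 se L, 8 ble: H, 9 bre:m H.
Heavy syllables in the domain: 3, 5, 8, 9. The leftmost is syllable 3 (fo:t).
Primary stress: syllable 3 → fo.do.ˈfo:t.tep.ku:.di.se.ble:.bre:m.

3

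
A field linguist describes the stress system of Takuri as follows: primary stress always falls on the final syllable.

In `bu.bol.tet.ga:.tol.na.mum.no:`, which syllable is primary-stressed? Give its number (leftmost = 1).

8

The word has 8 syllables; the final syllable is syllable 8 (no:).
Primary stress: syllable 8 → bu.bol.tet.ga:.tol.na.mum.ˈno:.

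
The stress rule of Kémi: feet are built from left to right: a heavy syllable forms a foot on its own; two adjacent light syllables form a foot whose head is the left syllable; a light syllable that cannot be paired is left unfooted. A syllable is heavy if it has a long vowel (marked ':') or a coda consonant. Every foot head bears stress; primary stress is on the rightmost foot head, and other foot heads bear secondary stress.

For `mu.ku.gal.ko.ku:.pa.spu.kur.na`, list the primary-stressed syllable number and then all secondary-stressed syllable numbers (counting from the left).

Weights: 1 mu L, 2 ku L, 3 gal H, 4 ko L, 5 ku: H, 6 pa L, 7 spu L, 8 kur H, 9 na L.
Parse left to right (heavy = foot alone; LL = one foot; stranded L unfooted): (ˈmu.ku) (ˈgal) ko (ˈku:) (ˈpa.spu) (ˈkur) na.
Foot heads: 1, 3, 5, 6, 8.
Primary stress on the rightmost head = syllable 8.
Secondary stress on 1, 3, 5, 6: ˌmu.ku.ˌgal.ko.ˌku:.ˌpa.spu.ˈkur.na.

primary 8, secondary 1, 3, 5, 6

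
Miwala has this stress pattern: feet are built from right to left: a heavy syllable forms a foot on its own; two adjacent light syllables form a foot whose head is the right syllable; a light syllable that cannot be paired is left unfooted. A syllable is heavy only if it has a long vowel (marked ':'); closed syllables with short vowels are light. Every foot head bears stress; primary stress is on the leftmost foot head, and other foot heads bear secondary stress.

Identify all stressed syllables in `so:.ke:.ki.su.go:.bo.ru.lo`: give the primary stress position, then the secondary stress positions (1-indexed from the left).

primary 1, secondary 2, 4, 5, 8

Weights: 1 so: H, 2 ke: H, 3 ki L, 4 su L, 5 go: H, 6 bo L, 7 ru L, 8 lo L.
Parse right to left (heavy = foot alone; LL = one foot; stranded L unfooted): (ˈso:) (ˈke:) (ki.ˈsu) (ˈgo:) bo (ru.ˈlo).
Foot heads: 1, 2, 4, 5, 8.
Primary stress on the leftmost head = syllable 1.
Secondary stress on 2, 4, 5, 8: ˈso:.ˌke:.ki.ˌsu.ˌgo:.bo.ru.ˌlo.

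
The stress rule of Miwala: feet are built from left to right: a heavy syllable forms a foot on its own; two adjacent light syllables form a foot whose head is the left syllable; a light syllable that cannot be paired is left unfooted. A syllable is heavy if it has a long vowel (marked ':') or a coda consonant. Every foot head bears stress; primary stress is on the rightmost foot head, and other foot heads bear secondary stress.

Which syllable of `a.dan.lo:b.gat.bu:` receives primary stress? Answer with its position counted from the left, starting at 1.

Weights: 1 a L, 2 dan H, 3 lo:b H, 4 gat H, 5 bu: H.
Parse left to right (heavy = foot alone; LL = one foot; stranded L unfooted): a (ˈdan) (ˈlo:b) (ˈgat) (ˈbu:).
Foot heads: 2, 3, 4, 5.
Primary stress on the rightmost head = syllable 5.
Primary stress: syllable 5 → a.dan.lo:b.gat.ˈbu:.

5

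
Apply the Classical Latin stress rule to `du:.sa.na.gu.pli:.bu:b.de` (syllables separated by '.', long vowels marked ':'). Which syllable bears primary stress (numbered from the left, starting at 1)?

6

Classical Latin: stress the penult if heavy (long vowel or closed), else the antepenult.
Weights: 5 pli: H, 6 bu:b H, 7 de L.
The penult (syllable 6, bu:b) is heavy, so it takes stress.
Stress on syllable 6: du:.sa.na.gu.pli:.ˈbu:b.de.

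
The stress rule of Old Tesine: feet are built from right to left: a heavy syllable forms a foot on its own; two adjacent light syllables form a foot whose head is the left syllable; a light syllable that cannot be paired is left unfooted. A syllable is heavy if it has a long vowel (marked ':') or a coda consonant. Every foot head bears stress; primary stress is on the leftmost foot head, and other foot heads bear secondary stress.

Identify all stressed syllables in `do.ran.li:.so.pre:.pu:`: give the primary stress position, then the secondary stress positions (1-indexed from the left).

primary 2, secondary 3, 5, 6

Weights: 1 do L, 2 ran H, 3 li: H, 4 so L, 5 pre: H, 6 pu: H.
Parse right to left (heavy = foot alone; LL = one foot; stranded L unfooted): do (ˈran) (ˈli:) so (ˈpre:) (ˈpu:).
Foot heads: 2, 3, 5, 6.
Primary stress on the leftmost head = syllable 2.
Secondary stress on 3, 5, 6: do.ˈran.ˌli:.so.ˌpre:.ˌpu:.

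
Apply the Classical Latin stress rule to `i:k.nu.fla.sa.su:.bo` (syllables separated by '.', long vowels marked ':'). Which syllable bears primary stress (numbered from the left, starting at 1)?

Classical Latin: stress the penult if heavy (long vowel or closed), else the antepenult.
Weights: 4 sa L, 5 su: H, 6 bo L.
The penult (syllable 5, su:) is heavy, so it takes stress.
Stress on syllable 5: i:k.nu.fla.sa.ˈsu:.bo.

5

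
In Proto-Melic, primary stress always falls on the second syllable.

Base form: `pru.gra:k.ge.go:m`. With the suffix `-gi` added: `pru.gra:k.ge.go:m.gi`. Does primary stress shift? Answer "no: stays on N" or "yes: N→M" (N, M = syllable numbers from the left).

no: stays on 2

Base `pru.gra:k.ge.go:m` (4 syllables):
  The word has 4 syllables; the second syllable is syllable 2 (gra:k).
  → primary stress on syllable 2.
Suffixed `pru.gra:k.ge.go:m.gi` (5 syllables):
  The word has 5 syllables; the second syllable is syllable 2 (gra:k).
  → primary stress on syllable 2.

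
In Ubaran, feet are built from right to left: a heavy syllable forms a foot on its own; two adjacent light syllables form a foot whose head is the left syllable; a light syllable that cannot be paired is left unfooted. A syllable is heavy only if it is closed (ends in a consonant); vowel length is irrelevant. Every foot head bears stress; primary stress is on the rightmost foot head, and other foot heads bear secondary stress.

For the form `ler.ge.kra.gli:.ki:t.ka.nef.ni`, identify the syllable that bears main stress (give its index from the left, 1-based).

7

Weights: 1 ler H, 2 ge L, 3 kra L, 4 gli: L, 5 ki:t H, 6 ka L, 7 nef H, 8 ni L.
Parse right to left (heavy = foot alone; LL = one foot; stranded L unfooted): (ˈler) ge (ˈkra.gli:) (ˈki:t) ka (ˈnef) ni.
Foot heads: 1, 3, 5, 7.
Primary stress on the rightmost head = syllable 7.
Primary stress: syllable 7 → ler.ge.kra.gli:.ki:t.ka.ˈnef.ni.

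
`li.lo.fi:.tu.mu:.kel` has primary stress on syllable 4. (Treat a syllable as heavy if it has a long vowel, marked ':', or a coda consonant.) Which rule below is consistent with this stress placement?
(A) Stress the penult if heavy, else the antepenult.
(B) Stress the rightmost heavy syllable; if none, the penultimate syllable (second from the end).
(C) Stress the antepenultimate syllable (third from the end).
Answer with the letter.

C

Rule A → syllable 5 (observed: 4).
Rule B → syllable 6 (observed: 4).
Rule C → syllable 4 ✓.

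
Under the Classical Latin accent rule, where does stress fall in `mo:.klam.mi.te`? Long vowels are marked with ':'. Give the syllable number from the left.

2

Classical Latin: stress the penult if heavy (long vowel or closed), else the antepenult.
Weights: 2 klam H, 3 mi L, 4 te L.
The penult (syllable 3, mi) is light, so stress falls on the antepenult (syllable 2, klam).
Stress on syllable 2: mo:.ˈklam.mi.te.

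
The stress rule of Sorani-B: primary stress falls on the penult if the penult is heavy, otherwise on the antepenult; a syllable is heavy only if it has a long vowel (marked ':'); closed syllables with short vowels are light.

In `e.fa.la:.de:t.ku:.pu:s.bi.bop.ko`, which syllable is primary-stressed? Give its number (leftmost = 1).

Weights: 7 bi L, 8 bop L, 9 ko L.
The penult (syllable 8, bop) is light, so stress falls on the antepenult (syllable 7, bi).
Primary stress: syllable 7 → e.fa.la:.de:t.ku:.pu:s.ˈbi.bop.ko.

7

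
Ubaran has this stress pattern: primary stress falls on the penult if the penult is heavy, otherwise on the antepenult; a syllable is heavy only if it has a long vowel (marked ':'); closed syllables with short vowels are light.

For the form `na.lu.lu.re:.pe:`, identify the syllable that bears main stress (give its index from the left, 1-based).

4

Weights: 3 lu L, 4 re: H, 5 pe: H.
The penult (syllable 4, re:) is heavy, so it takes stress.
Primary stress: syllable 4 → na.lu.lu.ˈre:.pe:.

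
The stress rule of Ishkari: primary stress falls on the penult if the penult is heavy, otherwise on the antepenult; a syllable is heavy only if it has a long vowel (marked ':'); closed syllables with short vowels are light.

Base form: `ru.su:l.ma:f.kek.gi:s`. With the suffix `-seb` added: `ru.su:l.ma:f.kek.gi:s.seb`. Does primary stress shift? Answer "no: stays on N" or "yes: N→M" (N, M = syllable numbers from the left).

yes: 3→5

Base `ru.su:l.ma:f.kek.gi:s` (5 syllables):
  Weights: 3 ma:f H, 4 kek L, 5 gi:s H.
  The penult (syllable 4, kek) is light, so stress falls on the antepenult (syllable 3, ma:f).
  → primary stress on syllable 3.
Suffixed `ru.su:l.ma:f.kek.gi:s.seb` (6 syllables):
  Weights: 4 kek L, 5 gi:s H, 6 seb L.
  The penult (syllable 5, gi:s) is heavy, so it takes stress.
  → primary stress on syllable 5.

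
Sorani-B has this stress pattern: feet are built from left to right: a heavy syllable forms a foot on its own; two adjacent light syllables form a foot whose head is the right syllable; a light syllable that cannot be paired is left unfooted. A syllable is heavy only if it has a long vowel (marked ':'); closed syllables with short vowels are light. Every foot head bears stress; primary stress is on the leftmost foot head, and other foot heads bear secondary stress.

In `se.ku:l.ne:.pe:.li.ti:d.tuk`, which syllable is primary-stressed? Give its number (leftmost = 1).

Weights: 1 se L, 2 ku:l H, 3 ne: H, 4 pe: H, 5 li L, 6 ti:d H, 7 tuk L.
Parse left to right (heavy = foot alone; LL = one foot; stranded L unfooted): se (ˈku:l) (ˈne:) (ˈpe:) li (ˈti:d) tuk.
Foot heads: 2, 3, 4, 6.
Primary stress on the leftmost head = syllable 2.
Primary stress: syllable 2 → se.ˈku:l.ne:.pe:.li.ti:d.tuk.

2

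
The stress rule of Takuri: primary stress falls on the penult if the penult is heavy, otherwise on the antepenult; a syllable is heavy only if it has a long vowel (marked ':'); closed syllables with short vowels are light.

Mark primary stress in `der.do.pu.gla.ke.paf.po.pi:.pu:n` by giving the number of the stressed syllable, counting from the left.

Weights: 7 po L, 8 pi: H, 9 pu:n H.
The penult (syllable 8, pi:) is heavy, so it takes stress.
Primary stress: syllable 8 → der.do.pu.gla.ke.paf.po.ˈpi:.pu:n.

8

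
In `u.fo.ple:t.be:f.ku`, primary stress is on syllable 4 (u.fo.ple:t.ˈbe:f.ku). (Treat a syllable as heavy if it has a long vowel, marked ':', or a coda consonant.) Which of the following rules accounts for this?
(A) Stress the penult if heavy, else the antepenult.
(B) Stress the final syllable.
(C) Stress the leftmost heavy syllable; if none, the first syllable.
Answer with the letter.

A

Rule A → syllable 4 ✓.
Rule B → syllable 5 (observed: 4).
Rule C → syllable 3 (observed: 4).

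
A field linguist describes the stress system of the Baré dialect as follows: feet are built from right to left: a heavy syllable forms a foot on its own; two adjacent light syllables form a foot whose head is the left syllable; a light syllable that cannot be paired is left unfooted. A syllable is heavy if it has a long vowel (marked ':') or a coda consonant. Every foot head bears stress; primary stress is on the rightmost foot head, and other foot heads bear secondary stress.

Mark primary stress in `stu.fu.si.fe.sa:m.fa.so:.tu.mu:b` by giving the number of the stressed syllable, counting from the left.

9

Weights: 1 stu L, 2 fu L, 3 si L, 4 fe L, 5 sa:m H, 6 fa L, 7 so: H, 8 tu L, 9 mu:b H.
Parse right to left (heavy = foot alone; LL = one foot; stranded L unfooted): (ˈstu.fu) (ˈsi.fe) (ˈsa:m) fa (ˈso:) tu (ˈmu:b).
Foot heads: 1, 3, 5, 7, 9.
Primary stress on the rightmost head = syllable 9.
Primary stress: syllable 9 → stu.fu.si.fe.sa:m.fa.so:.tu.ˈmu:b.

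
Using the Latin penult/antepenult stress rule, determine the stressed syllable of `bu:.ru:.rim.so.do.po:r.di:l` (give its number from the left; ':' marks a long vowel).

6

Classical Latin: stress the penult if heavy (long vowel or closed), else the antepenult.
Weights: 5 do L, 6 po:r H, 7 di:l H.
The penult (syllable 6, po:r) is heavy, so it takes stress.
Stress on syllable 6: bu:.ru:.rim.so.do.ˈpo:r.di:l.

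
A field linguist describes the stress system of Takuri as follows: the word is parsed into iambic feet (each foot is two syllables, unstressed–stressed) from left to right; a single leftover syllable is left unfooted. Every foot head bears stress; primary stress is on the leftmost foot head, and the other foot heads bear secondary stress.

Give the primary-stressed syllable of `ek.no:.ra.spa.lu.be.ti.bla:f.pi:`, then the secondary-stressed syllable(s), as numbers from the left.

primary 2, secondary 4, 6, 8

Parse left to right into iambic (σˈσ) feet: (ek.ˈno:) (ra.ˈspa) (lu.ˈbe) (ti.ˈbla:f) pi:. Syllable 9 is left unfooted.
Foot heads (stressed positions): 2, 4, 6, 8.
End Rule Leftmost: primary stress on the leftmost head = syllable 2.
Secondary stress on 4, 6, 8: ek.ˈno:.ra.ˌspa.lu.ˌbe.ti.ˌbla:f.pi:.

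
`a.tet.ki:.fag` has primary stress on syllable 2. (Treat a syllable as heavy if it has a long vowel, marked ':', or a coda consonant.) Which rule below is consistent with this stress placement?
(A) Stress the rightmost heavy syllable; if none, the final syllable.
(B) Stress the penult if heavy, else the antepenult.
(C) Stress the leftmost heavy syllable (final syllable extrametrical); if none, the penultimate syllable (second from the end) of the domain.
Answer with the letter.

C

Rule A → syllable 4 (observed: 2).
Rule B → syllable 3 (observed: 2).
Rule C → syllable 2 ✓.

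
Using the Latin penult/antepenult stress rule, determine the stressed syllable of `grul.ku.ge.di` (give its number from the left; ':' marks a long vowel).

2

Classical Latin: stress the penult if heavy (long vowel or closed), else the antepenult.
Weights: 2 ku L, 3 ge L, 4 di L.
The penult (syllable 3, ge) is light, so stress falls on the antepenult (syllable 2, ku).
Stress on syllable 2: grul.ˈku.ge.di.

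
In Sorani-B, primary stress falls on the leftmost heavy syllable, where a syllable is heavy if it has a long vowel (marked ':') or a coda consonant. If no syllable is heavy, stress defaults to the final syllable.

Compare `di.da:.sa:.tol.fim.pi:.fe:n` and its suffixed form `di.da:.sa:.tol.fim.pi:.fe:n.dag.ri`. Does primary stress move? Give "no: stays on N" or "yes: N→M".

Base `di.da:.sa:.tol.fim.pi:.fe:n` (7 syllables):
  Weights: 1 di L, 2 da: H, 3 sa: H, 4 tol H, 5 fim H, 6 pi: H, 7 fe:n H.
  Heavy syllables in the domain: 2, 3, 4, 5, 6, 7. The leftmost is syllable 2 (da:).
  → primary stress on syllable 2.
Suffixed `di.da:.sa:.tol.fim.pi:.fe:n.dag.ri` (9 syllables):
  Weights: 1 di L, 2 da: H, 3 sa: H, 4 tol H, 5 fim H, 6 pi: H, 7 fe:n H, 8 dag H, 9 ri L.
  Heavy syllables in the domain: 2, 3, 4, 5, 6, 7, 8. The leftmost is syllable 2 (da:).
  → primary stress on syllable 2.

no: stays on 2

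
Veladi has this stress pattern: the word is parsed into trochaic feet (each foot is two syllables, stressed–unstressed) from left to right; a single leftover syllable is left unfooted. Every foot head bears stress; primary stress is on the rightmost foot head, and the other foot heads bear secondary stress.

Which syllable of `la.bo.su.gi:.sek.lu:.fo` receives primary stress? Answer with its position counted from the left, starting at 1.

5

Parse left to right into trochaic (ˈσσ) feet: (ˈla.bo) (ˈsu.gi:) (ˈsek.lu:) fo. Syllable 7 is left unfooted.
Foot heads (stressed positions): 1, 3, 5.
End Rule Rightmost: primary stress on the rightmost head = syllable 5.
Primary stress: syllable 5 → la.bo.su.gi:.ˈsek.lu:.fo.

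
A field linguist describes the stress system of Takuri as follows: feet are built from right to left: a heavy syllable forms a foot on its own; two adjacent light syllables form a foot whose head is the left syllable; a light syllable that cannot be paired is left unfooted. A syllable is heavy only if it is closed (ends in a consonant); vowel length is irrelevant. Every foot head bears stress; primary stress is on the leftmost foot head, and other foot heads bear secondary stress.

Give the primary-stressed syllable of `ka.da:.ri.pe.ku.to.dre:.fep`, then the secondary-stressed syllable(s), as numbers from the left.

Weights: 1 ka L, 2 da: L, 3 ri L, 4 pe L, 5 ku L, 6 to L, 7 dre: L, 8 fep H.
Parse right to left (heavy = foot alone; LL = one foot; stranded L unfooted): ka (ˈda:.ri) (ˈpe.ku) (ˈto.dre:) (ˈfep).
Foot heads: 2, 4, 6, 8.
Primary stress on the leftmost head = syllable 2.
Secondary stress on 4, 6, 8: ka.ˈda:.ri.ˌpe.ku.ˌto.dre:.ˌfep.

primary 2, secondary 4, 6, 8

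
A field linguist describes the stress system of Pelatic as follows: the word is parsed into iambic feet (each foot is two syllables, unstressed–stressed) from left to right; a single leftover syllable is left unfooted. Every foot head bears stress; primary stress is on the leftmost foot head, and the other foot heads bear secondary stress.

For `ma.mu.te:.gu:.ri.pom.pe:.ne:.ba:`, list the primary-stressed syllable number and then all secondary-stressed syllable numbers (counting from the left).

primary 2, secondary 4, 6, 8

Parse left to right into iambic (σˈσ) feet: (ma.ˈmu) (te:.ˈgu:) (ri.ˈpom) (pe:.ˈne:) ba:. Syllable 9 is left unfooted.
Foot heads (stressed positions): 2, 4, 6, 8.
End Rule Leftmost: primary stress on the leftmost head = syllable 2.
Secondary stress on 4, 6, 8: ma.ˈmu.te:.ˌgu:.ri.ˌpom.pe:.ˌne:.ba:.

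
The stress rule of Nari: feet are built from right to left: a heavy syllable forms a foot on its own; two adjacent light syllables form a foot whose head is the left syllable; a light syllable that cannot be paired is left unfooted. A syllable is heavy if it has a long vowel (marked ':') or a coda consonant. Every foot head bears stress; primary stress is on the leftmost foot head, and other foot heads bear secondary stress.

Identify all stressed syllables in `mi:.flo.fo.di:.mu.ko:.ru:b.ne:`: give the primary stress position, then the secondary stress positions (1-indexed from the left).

primary 1, secondary 2, 4, 6, 7, 8

Weights: 1 mi: H, 2 flo L, 3 fo L, 4 di: H, 5 mu L, 6 ko: H, 7 ru:b H, 8 ne: H.
Parse right to left (heavy = foot alone; LL = one foot; stranded L unfooted): (ˈmi:) (ˈflo.fo) (ˈdi:) mu (ˈko:) (ˈru:b) (ˈne:).
Foot heads: 1, 2, 4, 6, 7, 8.
Primary stress on the leftmost head = syllable 1.
Secondary stress on 2, 4, 6, 7, 8: ˈmi:.ˌflo.fo.ˌdi:.mu.ˌko:.ˌru:b.ˌne:.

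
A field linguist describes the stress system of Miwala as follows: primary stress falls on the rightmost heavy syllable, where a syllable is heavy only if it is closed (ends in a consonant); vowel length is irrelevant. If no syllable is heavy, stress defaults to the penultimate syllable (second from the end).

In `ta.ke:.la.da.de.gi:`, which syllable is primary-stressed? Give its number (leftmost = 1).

Weights: 1 ta L, 2 ke: L, 3 la L, 4 da L, 5 de L, 6 gi: L.
No heavy syllable in the domain; default to the penultimate syllable (second from the end) = syllable 5.
Primary stress: syllable 5 → ta.ke:.la.da.ˈde.gi:.

5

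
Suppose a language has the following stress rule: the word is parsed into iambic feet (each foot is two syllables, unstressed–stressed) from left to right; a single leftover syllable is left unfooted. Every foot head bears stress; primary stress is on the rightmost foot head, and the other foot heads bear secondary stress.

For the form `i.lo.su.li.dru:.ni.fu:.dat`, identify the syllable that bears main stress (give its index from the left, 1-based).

Parse left to right into iambic (σˈσ) feet: (i.ˈlo) (su.ˈli) (dru:.ˈni) (fu:.ˈdat).
Foot heads (stressed positions): 2, 4, 6, 8.
End Rule Rightmost: primary stress on the rightmost head = syllable 8.
Primary stress: syllable 8 → i.lo.su.li.dru:.ni.fu:.ˈdat.

8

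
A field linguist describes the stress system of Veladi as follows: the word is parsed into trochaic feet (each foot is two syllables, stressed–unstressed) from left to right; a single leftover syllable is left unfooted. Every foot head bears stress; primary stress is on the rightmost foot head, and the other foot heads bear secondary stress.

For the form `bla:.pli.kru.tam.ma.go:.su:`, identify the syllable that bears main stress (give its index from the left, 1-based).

5

Parse left to right into trochaic (ˈσσ) feet: (ˈbla:.pli) (ˈkru.tam) (ˈma.go:) su:. Syllable 7 is left unfooted.
Foot heads (stressed positions): 1, 3, 5.
End Rule Rightmost: primary stress on the rightmost head = syllable 5.
Primary stress: syllable 5 → bla:.pli.kru.tam.ˈma.go:.su:.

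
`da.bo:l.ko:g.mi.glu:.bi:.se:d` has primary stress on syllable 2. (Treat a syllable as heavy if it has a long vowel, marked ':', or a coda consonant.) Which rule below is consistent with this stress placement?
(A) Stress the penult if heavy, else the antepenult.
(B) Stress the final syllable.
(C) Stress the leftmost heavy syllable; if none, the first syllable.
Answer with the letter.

Rule A → syllable 6 (observed: 2).
Rule B → syllable 7 (observed: 2).
Rule C → syllable 2 ✓.

C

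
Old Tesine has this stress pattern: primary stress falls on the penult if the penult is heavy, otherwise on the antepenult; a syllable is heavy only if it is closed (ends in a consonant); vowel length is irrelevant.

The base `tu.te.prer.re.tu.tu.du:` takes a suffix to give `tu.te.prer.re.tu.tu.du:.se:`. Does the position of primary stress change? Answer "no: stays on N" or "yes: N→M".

Base `tu.te.prer.re.tu.tu.du:` (7 syllables):
  Weights: 5 tu L, 6 tu L, 7 du: L.
  The penult (syllable 6, tu) is light, so stress falls on the antepenult (syllable 5, tu).
  → primary stress on syllable 5.
Suffixed `tu.te.prer.re.tu.tu.du:.se:` (8 syllables):
  Weights: 6 tu L, 7 du: L, 8 se: L.
  The penult (syllable 7, du:) is light, so stress falls on the antepenult (syllable 6, tu).
  → primary stress on syllable 6.

yes: 5→6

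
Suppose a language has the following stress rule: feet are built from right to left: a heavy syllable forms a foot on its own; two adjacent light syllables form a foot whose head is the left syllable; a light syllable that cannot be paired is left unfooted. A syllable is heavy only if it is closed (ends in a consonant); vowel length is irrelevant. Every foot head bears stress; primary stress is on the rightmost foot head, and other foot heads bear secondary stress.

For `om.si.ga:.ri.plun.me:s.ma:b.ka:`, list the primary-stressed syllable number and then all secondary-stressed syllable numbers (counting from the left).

primary 7, secondary 1, 3, 5, 6

Weights: 1 om H, 2 si L, 3 ga: L, 4 ri L, 5 plun H, 6 me:s H, 7 ma:b H, 8 ka: L.
Parse right to left (heavy = foot alone; LL = one foot; stranded L unfooted): (ˈom) si (ˈga:.ri) (ˈplun) (ˈme:s) (ˈma:b) ka:.
Foot heads: 1, 3, 5, 6, 7.
Primary stress on the rightmost head = syllable 7.
Secondary stress on 1, 3, 5, 6: ˌom.si.ˌga:.ri.ˌplun.ˌme:s.ˈma:b.ka:.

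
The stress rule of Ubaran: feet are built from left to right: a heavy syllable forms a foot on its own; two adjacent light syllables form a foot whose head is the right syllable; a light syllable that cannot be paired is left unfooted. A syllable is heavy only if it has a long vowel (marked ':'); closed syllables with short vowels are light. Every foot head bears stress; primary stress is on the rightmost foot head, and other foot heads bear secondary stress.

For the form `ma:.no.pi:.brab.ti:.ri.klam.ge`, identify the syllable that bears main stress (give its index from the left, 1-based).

7

Weights: 1 ma: H, 2 no L, 3 pi: H, 4 brab L, 5 ti: H, 6 ri L, 7 klam L, 8 ge L.
Parse left to right (heavy = foot alone; LL = one foot; stranded L unfooted): (ˈma:) no (ˈpi:) brab (ˈti:) (ri.ˈklam) ge.
Foot heads: 1, 3, 5, 7.
Primary stress on the rightmost head = syllable 7.
Primary stress: syllable 7 → ma:.no.pi:.brab.ti:.ri.ˈklam.ge.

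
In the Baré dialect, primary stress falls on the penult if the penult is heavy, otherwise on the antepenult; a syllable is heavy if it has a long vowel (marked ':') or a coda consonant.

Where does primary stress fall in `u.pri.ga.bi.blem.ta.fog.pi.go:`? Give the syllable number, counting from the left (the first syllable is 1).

Weights: 7 fog H, 8 pi L, 9 go: H.
The penult (syllable 8, pi) is light, so stress falls on the antepenult (syllable 7, fog).
Primary stress: syllable 7 → u.pri.ga.bi.blem.ta.ˈfog.pi.go:.

7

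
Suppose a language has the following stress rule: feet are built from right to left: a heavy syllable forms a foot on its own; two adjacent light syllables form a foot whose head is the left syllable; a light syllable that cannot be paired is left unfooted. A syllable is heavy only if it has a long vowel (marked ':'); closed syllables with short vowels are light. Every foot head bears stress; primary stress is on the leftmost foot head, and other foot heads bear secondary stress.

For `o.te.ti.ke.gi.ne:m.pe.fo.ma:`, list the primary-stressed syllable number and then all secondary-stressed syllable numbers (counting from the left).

Weights: 1 o L, 2 te L, 3 ti L, 4 ke L, 5 gi L, 6 ne:m H, 7 pe L, 8 fo L, 9 ma: H.
Parse right to left (heavy = foot alone; LL = one foot; stranded L unfooted): o (ˈte.ti) (ˈke.gi) (ˈne:m) (ˈpe.fo) (ˈma:).
Foot heads: 2, 4, 6, 7, 9.
Primary stress on the leftmost head = syllable 2.
Secondary stress on 4, 6, 7, 9: o.ˈte.ti.ˌke.gi.ˌne:m.ˌpe.fo.ˌma:.

primary 2, secondary 4, 6, 7, 9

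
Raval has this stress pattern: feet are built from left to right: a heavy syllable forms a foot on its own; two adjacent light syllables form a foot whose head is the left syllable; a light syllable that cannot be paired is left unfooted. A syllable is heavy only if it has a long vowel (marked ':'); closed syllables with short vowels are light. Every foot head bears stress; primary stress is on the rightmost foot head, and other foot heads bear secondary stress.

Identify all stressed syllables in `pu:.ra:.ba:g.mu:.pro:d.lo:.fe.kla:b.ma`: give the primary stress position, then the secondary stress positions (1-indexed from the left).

Weights: 1 pu: H, 2 ra: H, 3 ba:g H, 4 mu: H, 5 pro:d H, 6 lo: H, 7 fe L, 8 kla:b H, 9 ma L.
Parse left to right (heavy = foot alone; LL = one foot; stranded L unfooted): (ˈpu:) (ˈra:) (ˈba:g) (ˈmu:) (ˈpro:d) (ˈlo:) fe (ˈkla:b) ma.
Foot heads: 1, 2, 3, 4, 5, 6, 8.
Primary stress on the rightmost head = syllable 8.
Secondary stress on 1, 2, 3, 4, 5, 6: ˌpu:.ˌra:.ˌba:g.ˌmu:.ˌpro:d.ˌlo:.fe.ˈkla:b.ma.

primary 8, secondary 1, 2, 3, 4, 5, 6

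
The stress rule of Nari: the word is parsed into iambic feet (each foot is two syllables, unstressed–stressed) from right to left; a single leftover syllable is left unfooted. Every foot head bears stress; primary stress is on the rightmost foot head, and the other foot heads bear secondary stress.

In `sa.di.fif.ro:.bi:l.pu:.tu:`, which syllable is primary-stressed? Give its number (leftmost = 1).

7

Parse right to left into iambic (σˈσ) feet: sa (di.ˈfif) (ro:.ˈbi:l) (pu:.ˈtu:). Syllable 1 is left unfooted.
Foot heads (stressed positions): 3, 5, 7.
End Rule Rightmost: primary stress on the rightmost head = syllable 7.
Primary stress: syllable 7 → sa.di.fif.ro:.bi:l.pu:.ˈtu:.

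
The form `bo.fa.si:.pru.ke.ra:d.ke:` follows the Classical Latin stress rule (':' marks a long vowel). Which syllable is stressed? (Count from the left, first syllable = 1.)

6

Classical Latin: stress the penult if heavy (long vowel or closed), else the antepenult.
Weights: 5 ke L, 6 ra:d H, 7 ke: H.
The penult (syllable 6, ra:d) is heavy, so it takes stress.
Stress on syllable 6: bo.fa.si:.pru.ke.ˈra:d.ke:.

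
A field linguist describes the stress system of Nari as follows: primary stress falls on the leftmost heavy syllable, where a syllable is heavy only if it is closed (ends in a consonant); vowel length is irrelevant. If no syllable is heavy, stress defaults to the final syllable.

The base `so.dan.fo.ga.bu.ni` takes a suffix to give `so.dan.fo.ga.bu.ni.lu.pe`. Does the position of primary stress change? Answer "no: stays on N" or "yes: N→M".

no: stays on 2

Base `so.dan.fo.ga.bu.ni` (6 syllables):
  Weights: 1 so L, 2 dan H, 3 fo L, 4 ga L, 5 bu L, 6 ni L.
  Heavy syllables in the domain: 2. The leftmost is syllable 2 (dan).
  → primary stress on syllable 2.
Suffixed `so.dan.fo.ga.bu.ni.lu.pe` (8 syllables):
  Weights: 1 so L, 2 dan H, 3 fo L, 4 ga L, 5 bu L, 6 ni L, 7 lu L, 8 pe L.
  Heavy syllables in the domain: 2. The leftmost is syllable 2 (dan).
  → primary stress on syllable 2.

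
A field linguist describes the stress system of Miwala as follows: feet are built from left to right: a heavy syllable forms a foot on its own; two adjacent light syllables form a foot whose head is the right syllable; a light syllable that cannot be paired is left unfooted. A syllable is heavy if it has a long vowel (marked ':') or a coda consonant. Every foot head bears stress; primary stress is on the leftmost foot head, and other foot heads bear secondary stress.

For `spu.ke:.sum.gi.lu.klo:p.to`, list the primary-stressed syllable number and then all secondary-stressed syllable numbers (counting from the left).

primary 2, secondary 3, 5, 6

Weights: 1 spu L, 2 ke: H, 3 sum H, 4 gi L, 5 lu L, 6 klo:p H, 7 to L.
Parse left to right (heavy = foot alone; LL = one foot; stranded L unfooted): spu (ˈke:) (ˈsum) (gi.ˈlu) (ˈklo:p) to.
Foot heads: 2, 3, 5, 6.
Primary stress on the leftmost head = syllable 2.
Secondary stress on 3, 5, 6: spu.ˈke:.ˌsum.gi.ˌlu.ˌklo:p.to.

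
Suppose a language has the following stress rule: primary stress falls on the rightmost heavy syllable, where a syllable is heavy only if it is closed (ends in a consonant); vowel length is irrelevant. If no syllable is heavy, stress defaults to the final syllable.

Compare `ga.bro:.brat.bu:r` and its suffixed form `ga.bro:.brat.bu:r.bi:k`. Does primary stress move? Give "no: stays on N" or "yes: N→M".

Base `ga.bro:.brat.bu:r` (4 syllables):
  Weights: 1 ga L, 2 bro: L, 3 brat H, 4 bu:r H.
  Heavy syllables in the domain: 3, 4. The rightmost is syllable 4 (bu:r).
  → primary stress on syllable 4.
Suffixed `ga.bro:.brat.bu:r.bi:k` (5 syllables):
  Weights: 1 ga L, 2 bro: L, 3 brat H, 4 bu:r H, 5 bi:k H.
  Heavy syllables in the domain: 3, 4, 5. The rightmost is syllable 5 (bi:k).
  → primary stress on syllable 5.

yes: 4→5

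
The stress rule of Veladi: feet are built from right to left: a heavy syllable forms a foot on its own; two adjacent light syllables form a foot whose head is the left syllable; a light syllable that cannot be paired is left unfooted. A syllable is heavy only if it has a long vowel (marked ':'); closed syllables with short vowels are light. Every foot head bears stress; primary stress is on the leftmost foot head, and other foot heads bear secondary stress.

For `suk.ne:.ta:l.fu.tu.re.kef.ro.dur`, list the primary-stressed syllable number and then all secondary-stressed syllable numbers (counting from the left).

primary 2, secondary 3, 4, 6, 8

Weights: 1 suk L, 2 ne: H, 3 ta:l H, 4 fu L, 5 tu L, 6 re L, 7 kef L, 8 ro L, 9 dur L.
Parse right to left (heavy = foot alone; LL = one foot; stranded L unfooted): suk (ˈne:) (ˈta:l) (ˈfu.tu) (ˈre.kef) (ˈro.dur).
Foot heads: 2, 3, 4, 6, 8.
Primary stress on the leftmost head = syllable 2.
Secondary stress on 3, 4, 6, 8: suk.ˈne:.ˌta:l.ˌfu.tu.ˌre.kef.ˌro.dur.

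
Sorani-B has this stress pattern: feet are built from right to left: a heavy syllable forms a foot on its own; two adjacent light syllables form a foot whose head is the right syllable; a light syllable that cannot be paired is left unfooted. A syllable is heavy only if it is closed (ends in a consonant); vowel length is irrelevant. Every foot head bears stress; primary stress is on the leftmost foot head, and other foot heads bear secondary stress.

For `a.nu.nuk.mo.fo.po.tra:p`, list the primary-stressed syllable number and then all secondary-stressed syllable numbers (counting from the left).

Weights: 1 a L, 2 nu L, 3 nuk H, 4 mo L, 5 fo L, 6 po L, 7 tra:p H.
Parse right to left (heavy = foot alone; LL = one foot; stranded L unfooted): (a.ˈnu) (ˈnuk) mo (fo.ˈpo) (ˈtra:p).
Foot heads: 2, 3, 6, 7.
Primary stress on the leftmost head = syllable 2.
Secondary stress on 3, 6, 7: a.ˈnu.ˌnuk.mo.fo.ˌpo.ˌtra:p.

primary 2, secondary 3, 6, 7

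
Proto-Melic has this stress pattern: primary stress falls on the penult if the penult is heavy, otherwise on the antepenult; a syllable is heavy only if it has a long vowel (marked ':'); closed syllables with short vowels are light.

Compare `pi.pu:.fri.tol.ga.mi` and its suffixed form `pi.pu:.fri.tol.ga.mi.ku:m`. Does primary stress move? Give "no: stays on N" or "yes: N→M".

yes: 4→5

Base `pi.pu:.fri.tol.ga.mi` (6 syllables):
  Weights: 4 tol L, 5 ga L, 6 mi L.
  The penult (syllable 5, ga) is light, so stress falls on the antepenult (syllable 4, tol).
  → primary stress on syllable 4.
Suffixed `pi.pu:.fri.tol.ga.mi.ku:m` (7 syllables):
  Weights: 5 ga L, 6 mi L, 7 ku:m H.
  The penult (syllable 6, mi) is light, so stress falls on the antepenult (syllable 5, ga).
  → primary stress on syllable 5.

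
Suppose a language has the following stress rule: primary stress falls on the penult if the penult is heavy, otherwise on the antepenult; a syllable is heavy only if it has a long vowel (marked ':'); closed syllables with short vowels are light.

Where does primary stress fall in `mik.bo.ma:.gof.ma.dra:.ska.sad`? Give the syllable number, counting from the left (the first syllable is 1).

6

Weights: 6 dra: H, 7 ska L, 8 sad L.
The penult (syllable 7, ska) is light, so stress falls on the antepenult (syllable 6, dra:).
Primary stress: syllable 6 → mik.bo.ma:.gof.ma.ˈdra:.ska.sad.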